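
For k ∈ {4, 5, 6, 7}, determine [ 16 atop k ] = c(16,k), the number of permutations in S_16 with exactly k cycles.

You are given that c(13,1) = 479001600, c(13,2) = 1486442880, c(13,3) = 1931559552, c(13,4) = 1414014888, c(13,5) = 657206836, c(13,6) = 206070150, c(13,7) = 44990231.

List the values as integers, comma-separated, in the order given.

r14: T_14,2=13×1486442880+479001600=19802759040; T_14,3=13×1931559552+1486442880=26596717056; T_14,4=13×1414014888+1931559552=20313753096; T_14,5=13×657206836+1414014888=9957703756; T_14,6=13×206070150+657206836=3336118786; T_14,7=13×44990231+206070150=790943153
r15: T_15,3=14×26596717056+19802759040=392156797824; T_15,4=14×20313753096+26596717056=310989260400; T_15,5=14×9957703756+20313753096=159721605680; T_15,6=14×3336118786+9957703756=56663366760; T_15,7=14×790943153+3336118786=14409322928
r16: T_16,4=15×310989260400+392156797824=5056995703824; T_16,5=15×159721605680+310989260400=2706813345600; T_16,6=15×56663366760+159721605680=1009672107080; T_16,7=15×14409322928+56663366760=272803210680
Read c(16,4) = 5056995703824, c(16,5) = 2706813345600, c(16,6) = 1009672107080, c(16,7) = 272803210680.

5056995703824, 2706813345600, 1009672107080, 272803210680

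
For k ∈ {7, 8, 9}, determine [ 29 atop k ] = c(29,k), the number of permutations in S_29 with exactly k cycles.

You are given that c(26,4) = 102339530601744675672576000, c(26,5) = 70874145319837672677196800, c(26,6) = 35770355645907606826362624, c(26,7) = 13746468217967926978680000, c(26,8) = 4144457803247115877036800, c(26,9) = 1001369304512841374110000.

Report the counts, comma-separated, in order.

row 27: T[27][5]=26·70874145319837672677196800+102339530601744675672576000=1945067308917524165279692800  T[27][6]=26·35770355645907606826362624+70874145319837672677196800=1000903392113435450162625024  T[27][7]=26·13746468217967926978680000+35770355645907606826362624=393178529313073708272042624  T[27][8]=26·4144457803247115877036800+13746468217967926978680000=121502371102392939781636800  T[27][9]=26·1001369304512841374110000+4144457803247115877036800=30180059720580991603896800
row 28: T[28][6]=27·1000903392113435450162625024+1945067308917524165279692800=28969458895980281319670568448  T[28][7]=27·393178529313073708272042624+1000903392113435450162625024=11616723683566425573507775872  T[28][8]=27·121502371102392939781636800+393178529313073708272042624=3673742549077683082376236224  T[28][9]=27·30180059720580991603896800+121502371102392939781636800=936363983558079713086850400
row 29: T[29][7]=28·11616723683566425573507775872+28969458895980281319670568448=354237722035840197377888292864  T[29][8]=28·3673742549077683082376236224+11616723683566425573507775872=114481515057741551880042390144  T[29][9]=28·936363983558079713086850400+3673742549077683082376236224=29891934088703915048808047424
Read c(29,7) = 354237722035840197377888292864, c(29,8) = 114481515057741551880042390144, c(29,9) = 29891934088703915048808047424.

354237722035840197377888292864, 114481515057741551880042390144, 29891934088703915048808047424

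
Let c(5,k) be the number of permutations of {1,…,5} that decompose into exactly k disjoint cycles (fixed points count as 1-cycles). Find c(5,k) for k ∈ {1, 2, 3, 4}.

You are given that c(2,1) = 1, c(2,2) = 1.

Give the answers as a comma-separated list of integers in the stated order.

row 3: T[3][1]=2·1+0=2  T[3][2]=2·1+1=3  T[3][3]=2·0+1=1
row 4: T[4][1]=3·2+0=6  T[4][2]=3·3+2=11  T[4][3]=3·1+3=6  T[4][4]=3·0+1=1
row 5: T[5][1]=4·6+0=24  T[5][2]=4·11+6=50  T[5][3]=4·6+11=35  T[5][4]=4·1+6=10
Read c(5,1) = 24, c(5,2) = 50, c(5,3) = 35, c(5,4) = 10.

24, 50, 35, 10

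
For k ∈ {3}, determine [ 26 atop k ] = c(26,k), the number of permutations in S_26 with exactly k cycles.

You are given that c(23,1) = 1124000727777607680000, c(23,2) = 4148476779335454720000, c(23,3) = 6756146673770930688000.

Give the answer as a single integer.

100480171548351161548800000

@24  (24,1):1124000727777607680000·23+0→25852016738884976640000, (24,2):4148476779335454720000·23+1124000727777607680000→96538966652493066240000, (24,3):6756146673770930688000·23+4148476779335454720000→159539850276066860544000
@25  (25,2):96538966652493066240000·24+25852016738884976640000→2342787216398718566400000, (25,3):159539850276066860544000·24+96538966652493066240000→3925495373278097719296000
@26  (26,3):3925495373278097719296000·25+2342787216398718566400000→100480171548351161548800000
Read c(26,3) = 100480171548351161548800000.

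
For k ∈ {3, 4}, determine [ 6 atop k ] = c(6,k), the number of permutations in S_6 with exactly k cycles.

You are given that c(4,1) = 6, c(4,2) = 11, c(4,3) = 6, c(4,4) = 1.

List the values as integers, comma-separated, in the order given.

225, 85

[5] T[5,2]:4*11+6=50 · T[5,3]:4*6+11=35 · T[5,4]:4*1+6=10
[6] T[6,3]:5*35+50=225 · T[6,4]:5*10+35=85
Read c(6,3) = 225, c(6,4) = 85.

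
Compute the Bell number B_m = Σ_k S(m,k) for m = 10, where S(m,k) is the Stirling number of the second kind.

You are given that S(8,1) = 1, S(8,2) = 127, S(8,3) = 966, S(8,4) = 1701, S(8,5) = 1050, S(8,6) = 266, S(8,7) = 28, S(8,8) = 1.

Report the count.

115975

@9  (9,1):1·1+0→1, (9,2):127·2+1→255, (9,3):966·3+127→3025, (9,4):1701·4+966→7770, (9,5):1050·5+1701→6951, (9,6):266·6+1050→2646, (9,7):28·7+266→462, (9,8):1·8+28→36, (9,9):0·9+1→1
@10  (10,1):1·1+0→1, (10,2):255·2+1→511, (10,3):3025·3+255→9330, (10,4):7770·4+3025→34105, (10,5):6951·5+7770→42525, (10,6):2646·6+6951→22827, (10,7):462·7+2646→5880, (10,8):36·8+462→750, (10,9):1·9+36→45, (10,10):0·10+1→1
B_10 = ΣS(10,k) = 1+511+9330+34105+42525+22827+5880+750+45+1 = 115975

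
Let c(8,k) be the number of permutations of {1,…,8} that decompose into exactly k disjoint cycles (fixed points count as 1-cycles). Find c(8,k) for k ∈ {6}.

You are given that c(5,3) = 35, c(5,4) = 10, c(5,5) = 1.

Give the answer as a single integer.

322

@6  (6,4):10·5+35→85, (6,5):1·5+10→15, (6,6):0·5+1→1
@7  (7,5):15·6+85→175, (7,6):1·6+15→21
@8  (8,6):21·7+175→322
Read c(8,6) = 322.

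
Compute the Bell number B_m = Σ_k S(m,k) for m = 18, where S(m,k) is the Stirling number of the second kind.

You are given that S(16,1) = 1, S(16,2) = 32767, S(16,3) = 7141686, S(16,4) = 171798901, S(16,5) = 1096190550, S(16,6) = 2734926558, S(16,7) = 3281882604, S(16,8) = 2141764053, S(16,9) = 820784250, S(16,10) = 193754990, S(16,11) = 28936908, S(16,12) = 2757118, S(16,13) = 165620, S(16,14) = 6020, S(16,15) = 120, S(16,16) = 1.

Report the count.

682076806159

r17: T_17,1=1×1+0=1; T_17,2=2×32767+1=65535; T_17,3=3×7141686+32767=21457825; T_17,4=4×171798901+7141686=694337290; T_17,5=5×1096190550+171798901=5652751651; T_17,6=6×2734926558+1096190550=17505749898; T_17,7=7×3281882604+2734926558=25708104786; T_17,8=8×2141764053+3281882604=20415995028; T_17,9=9×820784250+2141764053=9528822303; T_17,10=10×193754990+820784250=2758334150; T_17,11=11×28936908+193754990=512060978; T_17,12=12×2757118+28936908=62022324; T_17,13=13×165620+2757118=4910178; T_17,14=14×6020+165620=249900; T_17,15=15×120+6020=7820; T_17,16=16×1+120=136; T_17,17=17×0+1=1
r18: T_18,1=1×1+0=1; T_18,2=2×65535+1=131071; T_18,3=3×21457825+65535=64439010; T_18,4=4×694337290+21457825=2798806985; T_18,5=5×5652751651+694337290=28958095545; T_18,6=6×17505749898+5652751651=110687251039; T_18,7=7×25708104786+17505749898=197462483400; T_18,8=8×20415995028+25708104786=189036065010; T_18,9=9×9528822303+20415995028=106175395755; T_18,10=10×2758334150+9528822303=37112163803; T_18,11=11×512060978+2758334150=8391004908; T_18,12=12×62022324+512060978=1256328866; T_18,13=13×4910178+62022324=125854638; T_18,14=14×249900+4910178=8408778; T_18,15=15×7820+249900=367200; T_18,16=16×136+7820=9996; T_18,17=17×1+136=153; T_18,18=18×0+1=1
B_18 = ΣS(18,k) = 1+131071+64439010+2798806985+28958095545+110687251039+197462483400+189036065010+106175395755+37112163803+8391004908+1256328866+125854638+8408778+367200+9996+153+1 = 682076806159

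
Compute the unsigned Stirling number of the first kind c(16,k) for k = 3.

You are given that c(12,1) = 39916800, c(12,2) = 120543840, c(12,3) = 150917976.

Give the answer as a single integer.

6165817614720

row 13: T[13][1]=12·39916800+0=479001600  T[13][2]=12·120543840+39916800=1486442880  T[13][3]=12·150917976+120543840=1931559552
row 14: T[14][1]=13·479001600+0=6227020800  T[14][2]=13·1486442880+479001600=19802759040  T[14][3]=13·1931559552+1486442880=26596717056
row 15: T[15][2]=14·19802759040+6227020800=283465647360  T[15][3]=14·26596717056+19802759040=392156797824
row 16: T[16][3]=15·392156797824+283465647360=6165817614720
Read c(16,3) = 6165817614720.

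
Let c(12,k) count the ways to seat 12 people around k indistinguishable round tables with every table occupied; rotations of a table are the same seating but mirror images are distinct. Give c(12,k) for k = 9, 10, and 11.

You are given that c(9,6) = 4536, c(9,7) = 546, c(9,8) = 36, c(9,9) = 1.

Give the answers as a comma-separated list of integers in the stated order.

r10: T_10,7=9×546+4536=9450; T_10,8=9×36+546=870; T_10,9=9×1+36=45; T_10,10=9×0+1=1
r11: T_11,8=10×870+9450=18150; T_11,9=10×45+870=1320; T_11,10=10×1+45=55; T_11,11=10×0+1=1
r12: T_12,9=11×1320+18150=32670; T_12,10=11×55+1320=1925; T_12,11=11×1+55=66
Read c(12,9) = 32670, c(12,10) = 1925, c(12,11) = 66.

32670, 1925, 66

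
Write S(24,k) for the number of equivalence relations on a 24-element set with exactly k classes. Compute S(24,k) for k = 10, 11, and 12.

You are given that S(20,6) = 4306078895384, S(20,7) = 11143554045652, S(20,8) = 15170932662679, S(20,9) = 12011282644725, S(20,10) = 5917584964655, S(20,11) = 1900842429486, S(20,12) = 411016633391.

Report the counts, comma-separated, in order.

108254081784931500, 63100165695775560, 24930204590758260

[21] T[21,7]:7*11143554045652+4306078895384=82310957214948 · T[21,8]:8*15170932662679+11143554045652=132511015347084 · T[21,9]:9*12011282644725+15170932662679=123272476465204 · T[21,10]:10*5917584964655+12011282644725=71187132291275 · T[21,11]:11*1900842429486+5917584964655=26826851689001 · T[21,12]:12*411016633391+1900842429486=6833042030178
[22] T[22,8]:8*132511015347084+82310957214948=1142399079991620 · T[22,9]:9*123272476465204+132511015347084=1241963303533920 · T[22,10]:10*71187132291275+123272476465204=835143799377954 · T[22,11]:11*26826851689001+71187132291275=366282500870286 · T[22,12]:12*6833042030178+26826851689001=108823356051137
[23] T[23,9]:9*1241963303533920+1142399079991620=12320068811796900 · T[23,10]:10*835143799377954+1241963303533920=9593401297313460 · T[23,11]:11*366282500870286+835143799377954=4864251308951100 · T[23,12]:12*108823356051137+366282500870286=1672162773483930
[24] T[24,10]:10*9593401297313460+12320068811796900=108254081784931500 · T[24,11]:11*4864251308951100+9593401297313460=63100165695775560 · T[24,12]:12*1672162773483930+4864251308951100=24930204590758260
Read S(24,10) = 108254081784931500, S(24,11) = 63100165695775560, S(24,12) = 24930204590758260.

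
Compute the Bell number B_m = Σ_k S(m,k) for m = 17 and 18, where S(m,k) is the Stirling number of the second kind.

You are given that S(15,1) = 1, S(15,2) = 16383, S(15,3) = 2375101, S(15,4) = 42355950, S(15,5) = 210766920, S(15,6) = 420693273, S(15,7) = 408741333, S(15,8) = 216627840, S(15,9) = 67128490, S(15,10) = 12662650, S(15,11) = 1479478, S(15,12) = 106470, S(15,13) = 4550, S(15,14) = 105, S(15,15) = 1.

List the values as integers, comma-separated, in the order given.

82864869804, 682076806159

row 16: T[16][1]=1·1+0=1  T[16][2]=2·16383+1=32767  T[16][3]=3·2375101+16383=7141686  T[16][4]=4·42355950+2375101=171798901  T[16][5]=5·210766920+42355950=1096190550  T[16][6]=6·420693273+210766920=2734926558  T[16][7]=7·408741333+420693273=3281882604  T[16][8]=8·216627840+408741333=2141764053  T[16][9]=9·67128490+216627840=820784250  T[16][10]=10·12662650+67128490=193754990  T[16][11]=11·1479478+12662650=28936908  T[16][12]=12·106470+1479478=2757118  T[16][13]=13·4550+106470=165620  T[16][14]=14·105+4550=6020  T[16][15]=15·1+105=120  T[16][16]=16·0+1=1
row 17: T[17][1]=1·1+0=1  T[17][2]=2·32767+1=65535  T[17][3]=3·7141686+32767=21457825  T[17][4]=4·171798901+7141686=694337290  T[17][5]=5·1096190550+171798901=5652751651  T[17][6]=6·2734926558+1096190550=17505749898  T[17][7]=7·3281882604+2734926558=25708104786  T[17][8]=8·2141764053+3281882604=20415995028  T[17][9]=9·820784250+2141764053=9528822303  T[17][10]=10·193754990+820784250=2758334150  T[17][11]=11·28936908+193754990=512060978  T[17][12]=12·2757118+28936908=62022324  T[17][13]=13·165620+2757118=4910178  T[17][14]=14·6020+165620=249900  T[17][15]=15·120+6020=7820  T[17][16]=16·1+120=136  T[17][17]=17·0+1=1
row 18: T[18][1]=1·1+0=1  T[18][2]=2·65535+1=131071  T[18][3]=3·21457825+65535=64439010  T[18][4]=4·694337290+21457825=2798806985  T[18][5]=5·5652751651+694337290=28958095545  T[18][6]=6·17505749898+5652751651=110687251039  T[18][7]=7·25708104786+17505749898=197462483400  T[18][8]=8·20415995028+25708104786=189036065010  T[18][9]=9·9528822303+20415995028=106175395755  T[18][10]=10·2758334150+9528822303=37112163803  T[18][11]=11·512060978+2758334150=8391004908  T[18][12]=12·62022324+512060978=1256328866  T[18][13]=13·4910178+62022324=125854638  T[18][14]=14·249900+4910178=8408778  T[18][15]=15·7820+249900=367200  T[18][16]=16·136+7820=9996  T[18][17]=17·1+136=153  T[18][18]=18·0+1=1
B_17 = ΣS(17,k) = 1+65535+21457825+694337290+5652751651+17505749898+25708104786+20415995028+9528822303+2758334150+512060978+62022324+4910178+249900+7820+136+1 = 82864869804
B_18 = ΣS(18,k) = 1+131071+64439010+2798806985+28958095545+110687251039+197462483400+189036065010+106175395755+37112163803+8391004908+1256328866+125854638+8408778+367200+9996+153+1 = 682076806159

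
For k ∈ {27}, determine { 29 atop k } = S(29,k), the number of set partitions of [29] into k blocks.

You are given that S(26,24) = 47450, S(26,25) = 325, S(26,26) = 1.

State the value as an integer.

74907

i=27: T(27,25)=47450+25·325=55575 | T(27,26)=325+26·1=351 | T(27,27)=1+27·0=1
i=28: T(28,26)=55575+26·351=64701 | T(28,27)=351+27·1=378
i=29: T(29,27)=64701+27·378=74907
Read S(29,27) = 74907.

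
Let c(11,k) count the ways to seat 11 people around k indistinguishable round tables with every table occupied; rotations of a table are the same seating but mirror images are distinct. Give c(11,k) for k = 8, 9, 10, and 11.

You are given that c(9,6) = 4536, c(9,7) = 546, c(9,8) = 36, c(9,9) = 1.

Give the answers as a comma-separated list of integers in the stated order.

18150, 1320, 55, 1

i=10: T(10,7)=4536+9·546=9450 | T(10,8)=546+9·36=870 | T(10,9)=36+9·1=45 | T(10,10)=1+9·0=1
i=11: T(11,8)=9450+10·870=18150 | T(11,9)=870+10·45=1320 | T(11,10)=45+10·1=55 | T(11,11)=1+10·0=1
Read c(11,8) = 18150, c(11,9) = 1320, c(11,10) = 55, c(11,11) = 1.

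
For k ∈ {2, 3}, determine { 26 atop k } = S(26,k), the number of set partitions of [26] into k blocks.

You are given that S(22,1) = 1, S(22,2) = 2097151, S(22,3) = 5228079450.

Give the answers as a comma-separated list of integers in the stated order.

@23  (23,1):1·1+0→1, (23,2):2097151·2+1→4194303, (23,3):5228079450·3+2097151→15686335501
@24  (24,1):1·1+0→1, (24,2):4194303·2+1→8388607, (24,3):15686335501·3+4194303→47063200806
@25  (25,1):1·1+0→1, (25,2):8388607·2+1→16777215, (25,3):47063200806·3+8388607→141197991025
@26  (26,2):16777215·2+1→33554431, (26,3):141197991025·3+16777215→423610750290
Read S(26,2) = 33554431, S(26,3) = 423610750290.

33554431, 423610750290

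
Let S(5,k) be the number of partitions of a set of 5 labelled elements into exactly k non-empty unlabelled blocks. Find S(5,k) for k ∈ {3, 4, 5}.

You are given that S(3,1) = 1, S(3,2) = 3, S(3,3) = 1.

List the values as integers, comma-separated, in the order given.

@4  (4,2):3·2+1→7, (4,3):1·3+3→6, (4,4):0·4+1→1
@5  (5,3):6·3+7→25, (5,4):1·4+6→10, (5,5):0·5+1→1
Read S(5,3) = 25, S(5,4) = 10, S(5,5) = 1.

25, 10, 1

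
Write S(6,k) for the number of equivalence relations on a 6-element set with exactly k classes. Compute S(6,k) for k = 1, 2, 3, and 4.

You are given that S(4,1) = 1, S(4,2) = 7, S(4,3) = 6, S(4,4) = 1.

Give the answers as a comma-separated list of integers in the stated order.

[5] T[5,1]:1*1+0=1 · T[5,2]:2*7+1=15 · T[5,3]:3*6+7=25 · T[5,4]:4*1+6=10
[6] T[6,1]:1*1+0=1 · T[6,2]:2*15+1=31 · T[6,3]:3*25+15=90 · T[6,4]:4*10+25=65
Read S(6,1) = 1, S(6,2) = 31, S(6,3) = 90, S(6,4) = 65.

1, 31, 90, 65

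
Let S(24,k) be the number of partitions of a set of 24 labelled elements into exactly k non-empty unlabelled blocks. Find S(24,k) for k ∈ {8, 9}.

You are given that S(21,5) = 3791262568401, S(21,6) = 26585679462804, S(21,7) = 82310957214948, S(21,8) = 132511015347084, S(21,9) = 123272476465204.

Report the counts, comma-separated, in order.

82318282158320505, 120622574326072500

[22] T[22,6]:6*26585679462804+3791262568401=163305339345225 · T[22,7]:7*82310957214948+26585679462804=602762379967440 · T[22,8]:8*132511015347084+82310957214948=1142399079991620 · T[22,9]:9*123272476465204+132511015347084=1241963303533920
[23] T[23,7]:7*602762379967440+163305339345225=4382641999117305 · T[23,8]:8*1142399079991620+602762379967440=9741955019900400 · T[23,9]:9*1241963303533920+1142399079991620=12320068811796900
[24] T[24,8]:8*9741955019900400+4382641999117305=82318282158320505 · T[24,9]:9*12320068811796900+9741955019900400=120622574326072500
Read S(24,8) = 82318282158320505, S(24,9) = 120622574326072500.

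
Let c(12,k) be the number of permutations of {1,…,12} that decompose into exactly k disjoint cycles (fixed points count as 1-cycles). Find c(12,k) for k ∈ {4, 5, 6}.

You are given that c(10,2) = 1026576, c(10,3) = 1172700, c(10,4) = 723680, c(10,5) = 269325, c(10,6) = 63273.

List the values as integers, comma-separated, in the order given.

105258076, 45995730, 13339535

[11] T[11,3]:10*1172700+1026576=12753576 · T[11,4]:10*723680+1172700=8409500 · T[11,5]:10*269325+723680=3416930 · T[11,6]:10*63273+269325=902055
[12] T[12,4]:11*8409500+12753576=105258076 · T[12,5]:11*3416930+8409500=45995730 · T[12,6]:11*902055+3416930=13339535
Read c(12,4) = 105258076, c(12,5) = 45995730, c(12,6) = 13339535.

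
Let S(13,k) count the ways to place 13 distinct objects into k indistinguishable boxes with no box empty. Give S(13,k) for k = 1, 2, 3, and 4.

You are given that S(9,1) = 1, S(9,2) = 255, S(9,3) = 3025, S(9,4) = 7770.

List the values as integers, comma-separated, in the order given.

1, 4095, 261625, 2532530

r10: T_10,1=1×1+0=1; T_10,2=2×255+1=511; T_10,3=3×3025+255=9330; T_10,4=4×7770+3025=34105
r11: T_11,1=1×1+0=1; T_11,2=2×511+1=1023; T_11,3=3×9330+511=28501; T_11,4=4×34105+9330=145750
r12: T_12,1=1×1+0=1; T_12,2=2×1023+1=2047; T_12,3=3×28501+1023=86526; T_12,4=4×145750+28501=611501
r13: T_13,1=1×1+0=1; T_13,2=2×2047+1=4095; T_13,3=3×86526+2047=261625; T_13,4=4×611501+86526=2532530
Read S(13,1) = 1, S(13,2) = 4095, S(13,3) = 261625, S(13,4) = 2532530.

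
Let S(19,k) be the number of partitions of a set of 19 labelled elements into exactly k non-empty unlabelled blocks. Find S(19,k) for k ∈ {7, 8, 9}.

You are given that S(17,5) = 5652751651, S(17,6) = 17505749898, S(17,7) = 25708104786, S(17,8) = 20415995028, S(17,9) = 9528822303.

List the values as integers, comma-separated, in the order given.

1492924634839, 1709751003480, 1144614626805

row 18: T[18][6]=6·17505749898+5652751651=110687251039  T[18][7]=7·25708104786+17505749898=197462483400  T[18][8]=8·20415995028+25708104786=189036065010  T[18][9]=9·9528822303+20415995028=106175395755
row 19: T[19][7]=7·197462483400+110687251039=1492924634839  T[19][8]=8·189036065010+197462483400=1709751003480  T[19][9]=9·106175395755+189036065010=1144614626805
Read S(19,7) = 1492924634839, S(19,8) = 1709751003480, S(19,9) = 1144614626805.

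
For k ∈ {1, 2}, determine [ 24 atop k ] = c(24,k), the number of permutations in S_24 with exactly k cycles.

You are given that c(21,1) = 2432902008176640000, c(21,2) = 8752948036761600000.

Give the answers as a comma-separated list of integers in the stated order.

25852016738884976640000, 96538966652493066240000

@22  (22,1):2432902008176640000·21+0→51090942171709440000, (22,2):8752948036761600000·21+2432902008176640000→186244810780170240000
@23  (23,1):51090942171709440000·22+0→1124000727777607680000, (23,2):186244810780170240000·22+51090942171709440000→4148476779335454720000
@24  (24,1):1124000727777607680000·23+0→25852016738884976640000, (24,2):4148476779335454720000·23+1124000727777607680000→96538966652493066240000
Read c(24,1) = 25852016738884976640000, c(24,2) = 96538966652493066240000.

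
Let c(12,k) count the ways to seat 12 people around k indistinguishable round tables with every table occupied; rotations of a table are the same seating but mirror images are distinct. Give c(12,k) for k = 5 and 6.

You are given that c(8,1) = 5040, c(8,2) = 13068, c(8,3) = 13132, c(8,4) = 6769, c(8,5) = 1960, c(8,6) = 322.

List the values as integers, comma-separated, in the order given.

i=9: T(9,2)=5040+8·13068=109584 | T(9,3)=13068+8·13132=118124 | T(9,4)=13132+8·6769=67284 | T(9,5)=6769+8·1960=22449 | T(9,6)=1960+8·322=4536
i=10: T(10,3)=109584+9·118124=1172700 | T(10,4)=118124+9·67284=723680 | T(10,5)=67284+9·22449=269325 | T(10,6)=22449+9·4536=63273
i=11: T(11,4)=1172700+10·723680=8409500 | T(11,5)=723680+10·269325=3416930 | T(11,6)=269325+10·63273=902055
i=12: T(12,5)=8409500+11·3416930=45995730 | T(12,6)=3416930+11·902055=13339535
Read c(12,5) = 45995730, c(12,6) = 13339535.

45995730, 13339535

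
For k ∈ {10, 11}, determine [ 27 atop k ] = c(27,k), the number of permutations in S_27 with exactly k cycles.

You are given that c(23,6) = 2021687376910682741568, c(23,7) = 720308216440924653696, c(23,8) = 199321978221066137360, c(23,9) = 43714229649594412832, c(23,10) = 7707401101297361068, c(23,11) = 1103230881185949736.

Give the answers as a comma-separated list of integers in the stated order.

6121499916241722700424880, 1025860474208872152587880

i=24: T(24,7)=2021687376910682741568+23·720308216440924653696=18588776355051949776576 | T(24,8)=720308216440924653696+23·199321978221066137360=5304713715525445812976 | T(24,9)=199321978221066137360+23·43714229649594412832=1204749260161737632496 | T(24,10)=43714229649594412832+23·7707401101297361068=220984454979433717396 | T(24,11)=7707401101297361068+23·1103230881185949736=33081711368574204996
i=25: T(25,8)=18588776355051949776576+24·5304713715525445812976=145901905527662649288000 | T(25,9)=5304713715525445812976+24·1204749260161737632496=34218695959407148992880 | T(25,10)=1204749260161737632496+24·220984454979433717396=6508376179668146850000 | T(25,11)=220984454979433717396+24·33081711368574204996=1014945527825214637300
i=26: T(26,9)=145901905527662649288000+25·34218695959407148992880=1001369304512841374110000 | T(26,10)=34218695959407148992880+25·6508376179668146850000=196928100451110820242880 | T(26,11)=6508376179668146850000+25·1014945527825214637300=31882014375298512782500
i=27: T(27,10)=1001369304512841374110000+26·196928100451110820242880=6121499916241722700424880 | T(27,11)=196928100451110820242880+26·31882014375298512782500=1025860474208872152587880
Read c(27,10) = 6121499916241722700424880, c(27,11) = 1025860474208872152587880.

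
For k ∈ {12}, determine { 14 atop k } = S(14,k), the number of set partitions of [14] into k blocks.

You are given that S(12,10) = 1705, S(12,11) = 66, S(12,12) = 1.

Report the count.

[13] T[13,11]:11*66+1705=2431 · T[13,12]:12*1+66=78
[14] T[14,12]:12*78+2431=3367
Read S(14,12) = 3367.

3367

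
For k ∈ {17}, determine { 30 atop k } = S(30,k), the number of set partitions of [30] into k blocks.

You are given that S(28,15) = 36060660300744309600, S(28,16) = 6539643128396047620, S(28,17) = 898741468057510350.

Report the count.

511605167806434372210

@29  (29,16):6539643128396047620·16+36060660300744309600→140694950355081071520, (29,17):898741468057510350·17+6539643128396047620→21818248085373723570
@30  (30,17):21818248085373723570·17+140694950355081071520→511605167806434372210
Read S(30,17) = 511605167806434372210.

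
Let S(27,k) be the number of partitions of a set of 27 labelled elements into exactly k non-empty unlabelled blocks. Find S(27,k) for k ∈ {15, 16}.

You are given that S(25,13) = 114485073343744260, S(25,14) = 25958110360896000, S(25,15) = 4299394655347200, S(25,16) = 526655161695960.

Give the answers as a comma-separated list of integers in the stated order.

r26: T_26,14=14×25958110360896000+114485073343744260=477898618396288260; T_26,15=15×4299394655347200+25958110360896000=90449030191104000; T_26,16=16×526655161695960+4299394655347200=12725877242482560
r27: T_27,15=15×90449030191104000+477898618396288260=1834634071262848260; T_27,16=16×12725877242482560+90449030191104000=294063066070824960
Read S(27,15) = 1834634071262848260, S(27,16) = 294063066070824960.

1834634071262848260, 294063066070824960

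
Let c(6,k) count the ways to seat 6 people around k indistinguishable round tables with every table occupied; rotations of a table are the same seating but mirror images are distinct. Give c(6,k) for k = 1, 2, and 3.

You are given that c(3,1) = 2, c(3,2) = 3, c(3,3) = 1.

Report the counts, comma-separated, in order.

r4: T_4,1=3×2+0=6; T_4,2=3×3+2=11; T_4,3=3×1+3=6
r5: T_5,1=4×6+0=24; T_5,2=4×11+6=50; T_5,3=4×6+11=35
r6: T_6,1=5×24+0=120; T_6,2=5×50+24=274; T_6,3=5×35+50=225
Read c(6,1) = 120, c(6,2) = 274, c(6,3) = 225.

120, 274, 225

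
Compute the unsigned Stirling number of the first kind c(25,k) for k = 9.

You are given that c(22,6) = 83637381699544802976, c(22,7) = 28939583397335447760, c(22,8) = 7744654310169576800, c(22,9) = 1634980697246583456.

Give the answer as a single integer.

34218695959407148992880

@23  (23,7):28939583397335447760·22+83637381699544802976→720308216440924653696, (23,8):7744654310169576800·22+28939583397335447760→199321978221066137360, (23,9):1634980697246583456·22+7744654310169576800→43714229649594412832
@24  (24,8):199321978221066137360·23+720308216440924653696→5304713715525445812976, (24,9):43714229649594412832·23+199321978221066137360→1204749260161737632496
@25  (25,9):1204749260161737632496·24+5304713715525445812976→34218695959407148992880
Read c(25,9) = 34218695959407148992880.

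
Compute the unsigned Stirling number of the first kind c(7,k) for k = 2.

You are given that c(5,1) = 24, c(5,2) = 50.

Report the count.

row 6: T[6][1]=5·24+0=120  T[6][2]=5·50+24=274
row 7: T[7][2]=6·274+120=1764
Read c(7,2) = 1764.

1764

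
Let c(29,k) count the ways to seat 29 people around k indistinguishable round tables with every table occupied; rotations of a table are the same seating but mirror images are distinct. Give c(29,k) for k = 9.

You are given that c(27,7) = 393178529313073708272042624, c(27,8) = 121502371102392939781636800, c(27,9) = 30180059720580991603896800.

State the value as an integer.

29891934088703915048808047424

r28: T_28,8=27×121502371102392939781636800+393178529313073708272042624=3673742549077683082376236224; T_28,9=27×30180059720580991603896800+121502371102392939781636800=936363983558079713086850400
r29: T_29,9=28×936363983558079713086850400+3673742549077683082376236224=29891934088703915048808047424
Read c(29,9) = 29891934088703915048808047424.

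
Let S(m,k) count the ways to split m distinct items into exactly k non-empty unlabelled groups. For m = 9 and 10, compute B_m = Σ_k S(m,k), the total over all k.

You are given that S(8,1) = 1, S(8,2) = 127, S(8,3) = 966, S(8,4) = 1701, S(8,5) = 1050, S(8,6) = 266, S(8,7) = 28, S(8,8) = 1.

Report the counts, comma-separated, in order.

21147, 115975

i=9: T(9,1)=0+1·1=1 | T(9,2)=1+2·127=255 | T(9,3)=127+3·966=3025 | T(9,4)=966+4·1701=7770 | T(9,5)=1701+5·1050=6951 | T(9,6)=1050+6·266=2646 | T(9,7)=266+7·28=462 | T(9,8)=28+8·1=36 | T(9,9)=1+9·0=1
i=10: T(10,1)=0+1·1=1 | T(10,2)=1+2·255=511 | T(10,3)=255+3·3025=9330 | T(10,4)=3025+4·7770=34105 | T(10,5)=7770+5·6951=42525 | T(10,6)=6951+6·2646=22827 | T(10,7)=2646+7·462=5880 | T(10,8)=462+8·36=750 | T(10,9)=36+9·1=45 | T(10,10)=1+10·0=1
B_9 = ΣS(9,k) = 1+255+3025+7770+6951+2646+462+36+1 = 21147
B_10 = ΣS(10,k) = 1+511+9330+34105+42525+22827+5880+750+45+1 = 115975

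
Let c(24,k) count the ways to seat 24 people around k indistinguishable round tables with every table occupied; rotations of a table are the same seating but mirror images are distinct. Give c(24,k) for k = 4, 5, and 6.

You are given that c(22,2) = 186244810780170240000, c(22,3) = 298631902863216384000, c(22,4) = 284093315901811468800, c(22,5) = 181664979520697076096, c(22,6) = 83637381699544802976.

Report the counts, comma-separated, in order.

i=23: T(23,3)=186244810780170240000+22·298631902863216384000=6756146673770930688000 | T(23,4)=298631902863216384000+22·284093315901811468800=6548684852703068697600 | T(23,5)=284093315901811468800+22·181664979520697076096=4280722865357147142912 | T(23,6)=181664979520697076096+22·83637381699544802976=2021687376910682741568
i=24: T(24,4)=6756146673770930688000+23·6548684852703068697600=157375898285941510732800 | T(24,5)=6548684852703068697600+23·4280722865357147142912=105005310755917452984576 | T(24,6)=4280722865357147142912+23·2021687376910682741568=50779532534302850198976
Read c(24,4) = 157375898285941510732800, c(24,5) = 105005310755917452984576, c(24,6) = 50779532534302850198976.

157375898285941510732800, 105005310755917452984576, 50779532534302850198976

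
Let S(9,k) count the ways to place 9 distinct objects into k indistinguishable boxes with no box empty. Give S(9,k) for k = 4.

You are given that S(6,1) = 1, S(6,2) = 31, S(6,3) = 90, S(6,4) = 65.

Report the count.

[7] T[7,2]:2*31+1=63 · T[7,3]:3*90+31=301 · T[7,4]:4*65+90=350
[8] T[8,3]:3*301+63=966 · T[8,4]:4*350+301=1701
[9] T[9,4]:4*1701+966=7770
Read S(9,4) = 7770.

7770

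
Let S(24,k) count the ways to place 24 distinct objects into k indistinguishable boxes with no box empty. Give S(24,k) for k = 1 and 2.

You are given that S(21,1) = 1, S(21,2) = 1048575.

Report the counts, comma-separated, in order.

[22] T[22,1]:1*1+0=1 · T[22,2]:2*1048575+1=2097151
[23] T[23,1]:1*1+0=1 · T[23,2]:2*2097151+1=4194303
[24] T[24,1]:1*1+0=1 · T[24,2]:2*4194303+1=8388607
Read S(24,1) = 1, S(24,2) = 8388607.

1, 8388607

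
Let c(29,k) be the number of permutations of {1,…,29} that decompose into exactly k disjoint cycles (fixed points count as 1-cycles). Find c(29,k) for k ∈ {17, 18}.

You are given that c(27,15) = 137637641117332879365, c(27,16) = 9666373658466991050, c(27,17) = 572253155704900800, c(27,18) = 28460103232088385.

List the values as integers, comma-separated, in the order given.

1101911578045922391915, 62656135265695354110

r28: T_28,16=27×9666373658466991050+137637641117332879365=398629729895941637715; T_28,17=27×572253155704900800+9666373658466991050=25117208862499312650; T_28,18=27×28460103232088385+572253155704900800=1340675942971287195
r29: T_29,17=28×25117208862499312650+398629729895941637715=1101911578045922391915; T_29,18=28×1340675942971287195+25117208862499312650=62656135265695354110
Read c(29,17) = 1101911578045922391915, c(29,18) = 62656135265695354110.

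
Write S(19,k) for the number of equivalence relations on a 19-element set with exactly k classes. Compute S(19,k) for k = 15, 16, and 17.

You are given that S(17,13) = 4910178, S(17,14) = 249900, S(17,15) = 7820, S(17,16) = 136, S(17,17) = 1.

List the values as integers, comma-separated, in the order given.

@18  (18,14):249900·14+4910178→8408778, (18,15):7820·15+249900→367200, (18,16):136·16+7820→9996, (18,17):1·17+136→153
@19  (19,15):367200·15+8408778→13916778, (19,16):9996·16+367200→527136, (19,17):153·17+9996→12597
Read S(19,15) = 13916778, S(19,16) = 527136, S(19,17) = 12597.

13916778, 527136, 12597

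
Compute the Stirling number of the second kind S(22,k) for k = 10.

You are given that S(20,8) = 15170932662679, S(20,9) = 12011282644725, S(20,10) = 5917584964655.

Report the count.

row 21: T[21][9]=9·12011282644725+15170932662679=123272476465204  T[21][10]=10·5917584964655+12011282644725=71187132291275
row 22: T[22][10]=10·71187132291275+123272476465204=835143799377954
Read S(22,10) = 835143799377954.

835143799377954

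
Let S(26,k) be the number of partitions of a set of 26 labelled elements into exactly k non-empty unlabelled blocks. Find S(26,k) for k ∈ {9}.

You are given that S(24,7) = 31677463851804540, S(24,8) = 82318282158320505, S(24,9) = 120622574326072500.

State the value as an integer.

[25] T[25,8]:8*82318282158320505+31677463851804540=690223721118368580 · T[25,9]:9*120622574326072500+82318282158320505=1167921451092973005
[26] T[26,9]:9*1167921451092973005+690223721118368580=11201516780955125625
Read S(26,9) = 11201516780955125625.

11201516780955125625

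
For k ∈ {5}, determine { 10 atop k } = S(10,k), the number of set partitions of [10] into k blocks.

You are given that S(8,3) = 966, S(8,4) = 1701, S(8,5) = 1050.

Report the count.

[9] T[9,4]:4*1701+966=7770 · T[9,5]:5*1050+1701=6951
[10] T[10,5]:5*6951+7770=42525
Read S(10,5) = 42525.

42525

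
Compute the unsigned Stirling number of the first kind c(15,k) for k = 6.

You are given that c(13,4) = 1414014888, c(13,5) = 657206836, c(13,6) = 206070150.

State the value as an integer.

@14  (14,5):657206836·13+1414014888→9957703756, (14,6):206070150·13+657206836→3336118786
@15  (15,6):3336118786·14+9957703756→56663366760
Read c(15,6) = 56663366760.

56663366760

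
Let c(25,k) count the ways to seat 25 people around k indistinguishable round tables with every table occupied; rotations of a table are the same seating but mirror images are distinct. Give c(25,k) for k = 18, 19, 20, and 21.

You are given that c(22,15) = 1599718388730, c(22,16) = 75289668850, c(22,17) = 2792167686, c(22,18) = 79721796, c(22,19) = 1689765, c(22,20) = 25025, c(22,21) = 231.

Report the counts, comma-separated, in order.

[23] T[23,16]:22*75289668850+1599718388730=3256091103430 · T[23,17]:22*2792167686+75289668850=136717357942 · T[23,18]:22*79721796+2792167686=4546047198 · T[23,19]:22*1689765+79721796=116896626 · T[23,20]:22*25025+1689765=2240315 · T[23,21]:22*231+25025=30107
[24] T[24,17]:23*136717357942+3256091103430=6400590336096 · T[24,18]:23*4546047198+136717357942=241276443496 · T[24,19]:23*116896626+4546047198=7234669596 · T[24,20]:23*2240315+116896626=168423871 · T[24,21]:23*30107+2240315=2932776
[25] T[25,18]:24*241276443496+6400590336096=12191224980000 · T[25,19]:24*7234669596+241276443496=414908513800 · T[25,20]:24*168423871+7234669596=11276842500 · T[25,21]:24*2932776+168423871=238810495
Read c(25,18) = 12191224980000, c(25,19) = 414908513800, c(25,20) = 11276842500, c(25,21) = 238810495.

12191224980000, 414908513800, 11276842500, 238810495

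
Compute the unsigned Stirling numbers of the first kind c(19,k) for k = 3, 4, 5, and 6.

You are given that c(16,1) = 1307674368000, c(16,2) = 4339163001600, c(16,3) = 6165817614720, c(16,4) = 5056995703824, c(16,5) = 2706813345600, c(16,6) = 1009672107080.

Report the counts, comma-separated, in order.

34012249593822720, 30321254007719424, 17950712280921504, 7551527592063024

i=17: T(17,1)=0+16·1307674368000=20922789888000 | T(17,2)=1307674368000+16·4339163001600=70734282393600 | T(17,3)=4339163001600+16·6165817614720=102992244837120 | T(17,4)=6165817614720+16·5056995703824=87077748875904 | T(17,5)=5056995703824+16·2706813345600=48366009233424 | T(17,6)=2706813345600+16·1009672107080=18861567058880
i=18: T(18,2)=20922789888000+17·70734282393600=1223405590579200 | T(18,3)=70734282393600+17·102992244837120=1821602444624640 | T(18,4)=102992244837120+17·87077748875904=1583313975727488 | T(18,5)=87077748875904+17·48366009233424=909299905844112 | T(18,6)=48366009233424+17·18861567058880=369012649234384
i=19: T(19,3)=1223405590579200+18·1821602444624640=34012249593822720 | T(19,4)=1821602444624640+18·1583313975727488=30321254007719424 | T(19,5)=1583313975727488+18·909299905844112=17950712280921504 | T(19,6)=909299905844112+18·369012649234384=7551527592063024
Read c(19,3) = 34012249593822720, c(19,4) = 30321254007719424, c(19,5) = 17950712280921504, c(19,6) = 7551527592063024.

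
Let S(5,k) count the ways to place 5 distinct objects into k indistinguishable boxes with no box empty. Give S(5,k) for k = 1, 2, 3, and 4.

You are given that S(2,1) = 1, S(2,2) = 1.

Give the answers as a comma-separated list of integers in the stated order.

1, 15, 25, 10

[3] T[3,1]:1*1+0=1 · T[3,2]:2*1+1=3 · T[3,3]:3*0+1=1
[4] T[4,1]:1*1+0=1 · T[4,2]:2*3+1=7 · T[4,3]:3*1+3=6 · T[4,4]:4*0+1=1
[5] T[5,1]:1*1+0=1 · T[5,2]:2*7+1=15 · T[5,3]:3*6+7=25 · T[5,4]:4*1+6=10
Read S(5,1) = 1, S(5,2) = 15, S(5,3) = 25, S(5,4) = 10.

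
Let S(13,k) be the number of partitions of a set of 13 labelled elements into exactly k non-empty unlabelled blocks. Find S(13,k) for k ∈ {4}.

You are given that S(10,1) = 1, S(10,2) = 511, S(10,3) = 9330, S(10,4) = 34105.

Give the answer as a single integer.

r11: T_11,2=2×511+1=1023; T_11,3=3×9330+511=28501; T_11,4=4×34105+9330=145750
r12: T_12,3=3×28501+1023=86526; T_12,4=4×145750+28501=611501
r13: T_13,4=4×611501+86526=2532530
Read S(13,4) = 2532530.

2532530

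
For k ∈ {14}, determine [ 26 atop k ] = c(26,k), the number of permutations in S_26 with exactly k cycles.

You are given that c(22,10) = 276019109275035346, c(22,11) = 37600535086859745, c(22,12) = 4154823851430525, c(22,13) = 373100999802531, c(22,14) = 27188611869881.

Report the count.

r23: T_23,11=22×37600535086859745+276019109275035346=1103230881185949736; T_23,12=22×4154823851430525+37600535086859745=129006659818331295; T_23,13=22×373100999802531+4154823851430525=12363045847086207; T_23,14=22×27188611869881+373100999802531=971250460939913
r24: T_24,12=23×129006659818331295+1103230881185949736=4070384057007569521; T_24,13=23×12363045847086207+129006659818331295=413356714301314056; T_24,14=23×971250460939913+12363045847086207=34701806448704206
r25: T_25,13=24×413356714301314056+4070384057007569521=13990945200239106865; T_25,14=24×34701806448704206+413356714301314056=1246200069070215000
r26: T_26,14=25×1246200069070215000+13990945200239106865=45145946926994481865
Read c(26,14) = 45145946926994481865.

45145946926994481865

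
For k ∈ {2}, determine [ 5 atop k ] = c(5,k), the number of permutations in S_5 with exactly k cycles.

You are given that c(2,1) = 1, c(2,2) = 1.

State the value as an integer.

50

i=3: T(3,1)=0+2·1=2 | T(3,2)=1+2·1=3
i=4: T(4,1)=0+3·2=6 | T(4,2)=2+3·3=11
i=5: T(5,2)=6+4·11=50
Read c(5,2) = 50.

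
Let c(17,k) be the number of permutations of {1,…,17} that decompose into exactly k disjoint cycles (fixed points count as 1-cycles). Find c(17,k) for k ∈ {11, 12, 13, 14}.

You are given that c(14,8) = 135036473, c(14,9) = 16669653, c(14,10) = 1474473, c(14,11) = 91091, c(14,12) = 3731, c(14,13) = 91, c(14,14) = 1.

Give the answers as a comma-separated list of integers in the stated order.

row 15: T[15][9]=14·16669653+135036473=368411615  T[15][10]=14·1474473+16669653=37312275  T[15][11]=14·91091+1474473=2749747  T[15][12]=14·3731+91091=143325  T[15][13]=14·91+3731=5005  T[15][14]=14·1+91=105
row 16: T[16][10]=15·37312275+368411615=928095740  T[16][11]=15·2749747+37312275=78558480  T[16][12]=15·143325+2749747=4899622  T[16][13]=15·5005+143325=218400  T[16][14]=15·105+5005=6580
row 17: T[17][11]=16·78558480+928095740=2185031420  T[17][12]=16·4899622+78558480=156952432  T[17][13]=16·218400+4899622=8394022  T[17][14]=16·6580+218400=323680
Read c(17,11) = 2185031420, c(17,12) = 156952432, c(17,13) = 8394022, c(17,14) = 323680.

2185031420, 156952432, 8394022, 323680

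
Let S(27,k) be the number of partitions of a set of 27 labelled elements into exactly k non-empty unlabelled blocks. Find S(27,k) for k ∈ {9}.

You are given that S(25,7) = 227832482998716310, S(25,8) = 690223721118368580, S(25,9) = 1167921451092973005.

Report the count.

106563273280541795575

row 26: T[26][8]=8·690223721118368580+227832482998716310=5749622251945664950  T[26][9]=9·1167921451092973005+690223721118368580=11201516780955125625
row 27: T[27][9]=9·11201516780955125625+5749622251945664950=106563273280541795575
Read S(27,9) = 106563273280541795575.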